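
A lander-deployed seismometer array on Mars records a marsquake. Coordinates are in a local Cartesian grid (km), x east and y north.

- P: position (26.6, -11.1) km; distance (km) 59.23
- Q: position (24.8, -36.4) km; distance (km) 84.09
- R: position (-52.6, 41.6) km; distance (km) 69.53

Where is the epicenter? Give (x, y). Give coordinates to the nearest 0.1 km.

Circle about each station: (x − 26.6)² + (y + 11.1)² = 59.23²; (x − 24.8)² + (y + 36.4)² = 84.09²; (x + 52.6)² + (y − 41.6)² = 69.53².
Subtracting the P equation from the Q and R equations removes the quadratic terms:
-3.6 x − 50.6 y = -2453.71
-158.4 x + 105.4 y = 2340.32
Solving the 2×2 system: x ≈ 16.7, y ≈ 47.3 km.
Check against P (with the unrounded x, y): √((x − 26.6)²+(y + 11.1)²) = 59.24 ≈ 59.23 km. ✓

(16.7, 47.3)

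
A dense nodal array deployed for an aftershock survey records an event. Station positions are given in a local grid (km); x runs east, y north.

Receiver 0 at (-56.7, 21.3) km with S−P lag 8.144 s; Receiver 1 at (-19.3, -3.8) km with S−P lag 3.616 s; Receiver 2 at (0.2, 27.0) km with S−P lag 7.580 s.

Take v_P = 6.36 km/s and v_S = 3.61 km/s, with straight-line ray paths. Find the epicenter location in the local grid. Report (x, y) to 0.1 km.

Distance from S−P lag: d = Δt · v_P v_S / (v_P − v_S) = Δt · (6.36·3.61)/(6.36−3.61) ≈ 8.3489·Δt.
So d_Receiver 0 = 67.99, d_Receiver 1 = 30.19, d_Receiver 2 = 63.29 km.
Circle about each station: (x + 56.7)² + (y − 21.3)² = 67.99²; (x + 19.3)² + (y + 3.8)² = 30.19²; (x − 0.2)² + (y − 27.0)² = 63.29².
Subtracting the Receiver 0 equation from the Receiver 1 and Receiver 2 equations removes the quadratic terms:
74.8 x − 50.2 y = 429.55
113.8 x + 11.4 y = -2322.52
Solving the 2×2 system: x ≈ -17.0, y ≈ -33.9 km.

(-17.0, -33.9)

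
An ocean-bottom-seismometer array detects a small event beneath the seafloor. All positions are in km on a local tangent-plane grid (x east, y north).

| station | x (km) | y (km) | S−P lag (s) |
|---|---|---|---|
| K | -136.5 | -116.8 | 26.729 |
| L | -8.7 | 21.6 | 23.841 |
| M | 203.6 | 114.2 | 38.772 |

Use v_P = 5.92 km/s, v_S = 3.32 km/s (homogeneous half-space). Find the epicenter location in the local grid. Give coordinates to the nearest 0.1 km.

Distance from S−P lag: d = Δt · v_P v_S / (v_P − v_S) = Δt · (5.92·3.32)/(5.92−3.32) ≈ 7.5594·Δt.
So d_K = 202.05, d_L = 180.22, d_M = 293.09 km.
Circle about each station: (x + 136.5)² + (y + 116.8)² = 202.05²; (x + 8.7)² + (y − 21.6)² = 180.22²; (x − 203.6)² + (y − 114.2)² = 293.09².
Subtracting the K equation from the L and M equations removes the quadratic terms:
255.6 x + 276.8 y = -23387.29
680.2 x + 462.0 y = -22857.44
Solving the 2×2 system: x ≈ 63.8, y ≈ -143.4 km.
Check against K (with the unrounded x, y): √((x + 136.5)²+(y + 116.8)²) = 202.05 ≈ 202.05 km. ✓

x ≈ 63.8 km, y ≈ -143.4 km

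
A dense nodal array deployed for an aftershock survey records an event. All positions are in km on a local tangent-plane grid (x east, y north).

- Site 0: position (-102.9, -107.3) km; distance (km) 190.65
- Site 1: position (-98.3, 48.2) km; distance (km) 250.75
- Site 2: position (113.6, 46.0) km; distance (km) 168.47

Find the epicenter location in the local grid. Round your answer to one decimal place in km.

(87.3, -120.4)

Circle about each station: (x + 102.9)² + (y + 107.3)² = 190.65²; (x + 98.3)² + (y − 48.2)² = 250.75²; (x − 113.6)² + (y − 46.0)² = 168.47².
Subtracting the Site 0 equation from the Site 1 and Site 2 equations removes the quadratic terms:
9.2 x + 311.0 y = -36643.71
433.0 x + 306.6 y = 884.54
Solving the 2×2 system: x ≈ 87.3, y ≈ -120.4 km.
Check against Site 0 (with the unrounded x, y): √((x + 102.9)²+(y + 107.3)²) = 190.65 ≈ 190.65 km. ✓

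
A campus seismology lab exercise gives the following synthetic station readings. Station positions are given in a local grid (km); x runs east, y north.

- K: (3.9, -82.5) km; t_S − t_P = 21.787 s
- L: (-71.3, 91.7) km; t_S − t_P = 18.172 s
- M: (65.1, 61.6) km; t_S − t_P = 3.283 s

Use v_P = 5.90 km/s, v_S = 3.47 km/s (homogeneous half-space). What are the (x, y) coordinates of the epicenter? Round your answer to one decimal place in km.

Distance from S−P lag: d = Δt · v_P v_S / (v_P − v_S) = Δt · (5.90·3.47)/(5.90−3.47) ≈ 8.4251·Δt.
So d_K = 183.56, d_L = 153.10, d_M = 27.66 km.
Circle about each station: (x − 3.9)² + (y + 82.5)² = 183.56²; (x + 71.3)² + (y − 91.7)² = 153.10²; (x − 65.1)² + (y − 61.6)² = 27.66².
Subtracting the K equation from the L and M equations removes the quadratic terms:
-150.4 x + 348.4 y = 16925.78
122.4 x + 288.2 y = 34140.31
Solving the 2×2 system: x ≈ 81.6, y ≈ 83.8 km.

x ≈ 81.6 km, y ≈ 83.8 km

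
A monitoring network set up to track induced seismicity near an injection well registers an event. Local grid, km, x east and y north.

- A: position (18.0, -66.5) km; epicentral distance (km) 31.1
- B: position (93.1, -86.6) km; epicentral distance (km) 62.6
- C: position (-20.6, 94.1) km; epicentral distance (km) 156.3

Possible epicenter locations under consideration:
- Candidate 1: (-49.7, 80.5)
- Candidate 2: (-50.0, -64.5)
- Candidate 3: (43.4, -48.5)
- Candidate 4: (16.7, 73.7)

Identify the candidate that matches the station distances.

Candidate 3

For each candidate, compare |candidate − station| to the reported distance:
Candidate 1: residuals A 130.7, B 157.2, C 124.2 → max 157.2 km
Candidate 2: residuals A 36.9, B 82.2, C 5.0 → max 82.2 km
Candidate 3: residuals A 0.0, B 0.0, C 0.0 → max 0.0 km
Candidate 4: residuals A 109.1, B 115.0, C 113.8 → max 115.0 km
Only Candidate 3 has all residuals ≈ 0.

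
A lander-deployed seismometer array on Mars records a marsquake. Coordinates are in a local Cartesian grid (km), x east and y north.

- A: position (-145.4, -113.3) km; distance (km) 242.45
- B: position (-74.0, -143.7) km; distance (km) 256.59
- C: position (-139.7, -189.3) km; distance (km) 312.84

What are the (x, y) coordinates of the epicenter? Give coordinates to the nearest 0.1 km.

x ≈ -56.6 km, y ≈ 112.3 km

Circle about each station: (x + 145.4)² + (y + 113.3)² = 242.45²; (x + 74.0)² + (y + 143.7)² = 256.59²; (x + 139.7)² + (y + 189.3)² = 312.84².
Subtracting pairs of circle equations eliminates x²+y² and gives linear equations (the radical axes):
142.8 x − 60.8 y = -14908.79
11.4 x − 152.0 y = -17714.33
Solving the 2×2 system: x ≈ -56.6, y ≈ 112.3 km.
Check against A (with the unrounded x, y): √((x + 145.4)²+(y + 113.3)²) = 242.45 ≈ 242.45 km. ✓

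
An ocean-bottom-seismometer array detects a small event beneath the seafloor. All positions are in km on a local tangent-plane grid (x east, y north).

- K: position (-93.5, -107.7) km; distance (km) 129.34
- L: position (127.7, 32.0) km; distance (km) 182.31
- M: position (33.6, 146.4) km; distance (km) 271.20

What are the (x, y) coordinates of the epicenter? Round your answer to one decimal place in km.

Circle about each station: (x + 93.5)² + (y + 107.7)² = 129.34²; (x − 127.7)² + (y − 32.0)² = 182.31²; (x − 33.6)² + (y − 146.4)² = 271.20².
Subtracting pairs of circle equations eliminates x²+y² and gives linear equations (the radical axes):
442.4 x + 279.4 y = -19518.35
254.2 x + 508.2 y = -54600.22
Solving the 2×2 system: x ≈ 34.7, y ≈ -124.8 km.
Check against K (with the unrounded x, y): √((x + 93.5)²+(y + 107.7)²) = 129.33 ≈ 129.34 km. ✓

(34.7, -124.8)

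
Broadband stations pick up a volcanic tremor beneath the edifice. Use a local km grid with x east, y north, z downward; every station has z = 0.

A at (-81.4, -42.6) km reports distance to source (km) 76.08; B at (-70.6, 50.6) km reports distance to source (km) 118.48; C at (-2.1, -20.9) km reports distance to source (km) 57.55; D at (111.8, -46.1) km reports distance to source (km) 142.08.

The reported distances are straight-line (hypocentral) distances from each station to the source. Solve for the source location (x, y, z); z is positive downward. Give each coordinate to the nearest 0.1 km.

Each station gives a sphere (x−x_i)² + (y−y_i)² + z² = d_i² (stations at z=0).
Subtracting the A sphere from B and C: z² cancels, leaving linear equations in x and y:
21.6 x + 186.4 y = -9145.34
158.6 x + 43.4 y = -5523.34
Solving: x ≈ -22.101, y ≈ -46.502 km (keep extra digits for the depth step; rounded: -22.1, -46.5).
Then from the A sphere: z² = 76.08² − (x + 81.4)² − (y + 42.6)² with x = -22.101, y = -46.502, so z ≈ 47.503 ≈ 47.5 km.

x ≈ -22.1 km, y ≈ -46.5 km, depth ≈ 47.5 km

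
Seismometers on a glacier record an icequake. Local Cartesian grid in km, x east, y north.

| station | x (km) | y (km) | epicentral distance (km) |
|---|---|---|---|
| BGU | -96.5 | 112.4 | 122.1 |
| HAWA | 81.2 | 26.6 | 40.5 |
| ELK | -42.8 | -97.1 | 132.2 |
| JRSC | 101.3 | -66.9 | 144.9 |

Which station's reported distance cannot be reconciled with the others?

HAWA

Solve using three stations at a time. Using BGU, ELK, JRSC (subtract circle equations pairwise → linear system) gives (x, y) ≈ (-6.4, 30.0).
Distances from that point to each station vs reported:
  BGU: calculated 122.1 vs reported 122.1 → residual 0.0 km
  HAWA: calculated 87.7 vs reported 40.5 → residual 47.2 km
  ELK: calculated 132.2 vs reported 132.2 → residual 0.0 km
  JRSC: calculated 144.9 vs reported 144.9 → residual 0.0 km
BGU, ELK, JRSC are mutually consistent (residuals ≈ 0); HAWA is off by 47.2 km.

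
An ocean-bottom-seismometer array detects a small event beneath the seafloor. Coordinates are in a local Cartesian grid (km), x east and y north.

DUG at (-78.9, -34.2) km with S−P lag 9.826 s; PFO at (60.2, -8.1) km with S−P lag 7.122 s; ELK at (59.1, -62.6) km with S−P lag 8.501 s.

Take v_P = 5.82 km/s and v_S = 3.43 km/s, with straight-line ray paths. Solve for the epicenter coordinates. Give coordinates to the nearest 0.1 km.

Distance from S−P lag: d = Δt · v_P v_S / (v_P − v_S) = Δt · (5.82·3.43)/(5.82−3.43) ≈ 8.3526·Δt.
So d_DUG = 82.07, d_PFO = 59.49, d_ELK = 71.01 km.
Circle about each station: (x + 78.9)² + (y + 34.2)² = 82.07²; (x − 60.2)² + (y + 8.1)² = 59.49²; (x − 59.1)² + (y + 62.6)² = 71.01².
Subtracting pairs of circle equations eliminates x²+y² and gives linear equations (the radical axes):
278.2 x + 52.2 y = -508.78
276.0 x − 56.8 y = 1709.78
Solving the 2×2 system: x ≈ 2.0, y ≈ -20.4 km.

(2.0, -20.4)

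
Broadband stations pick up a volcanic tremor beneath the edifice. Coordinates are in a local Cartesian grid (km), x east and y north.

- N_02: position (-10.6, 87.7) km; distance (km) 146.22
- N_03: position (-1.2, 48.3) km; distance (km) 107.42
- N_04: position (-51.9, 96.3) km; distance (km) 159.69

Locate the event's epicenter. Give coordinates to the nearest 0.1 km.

Circle about each station: (x + 10.6)² + (y − 87.7)² = 146.22²; (x + 1.2)² + (y − 48.3)² = 107.42²; (x + 51.9)² + (y − 96.3)² = 159.69².
Subtracting the N_02 equation from the N_03 and N_04 equations removes the quadratic terms:
18.8 x − 78.8 y = 4371.91
-82.6 x + 17.2 y = 43.04
Solving the 2×2 system: x ≈ -12.7, y ≈ -58.5 km.
Check against N_02 (with the unrounded x, y): √((x + 10.6)²+(y − 87.7)²) = 146.23 ≈ 146.22 km. ✓

-12.7 km east, -58.5 km north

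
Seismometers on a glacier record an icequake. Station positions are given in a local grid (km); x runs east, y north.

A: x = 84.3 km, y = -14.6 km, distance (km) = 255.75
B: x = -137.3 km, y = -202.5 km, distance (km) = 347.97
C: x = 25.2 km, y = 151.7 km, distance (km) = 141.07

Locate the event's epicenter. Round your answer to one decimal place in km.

Circle about each station: (x − 84.3)² + (y + 14.6)² = 255.75²; (x + 137.3)² + (y + 202.5)² = 347.97²; (x − 25.2)² + (y − 151.7)² = 141.07².
Subtracting pairs of circle equations eliminates x²+y² and gives linear equations (the radical axes):
-443.2 x − 375.8 y = -3137.17
-118.2 x + 332.6 y = 61835.60
Solving the 2×2 system: x ≈ -115.7, y ≈ 144.8 km.
Check against A (with the unrounded x, y): √((x − 84.3)²+(y + 14.6)²) = 255.75 ≈ 255.75 km. ✓

-115.7 km east, 144.8 km north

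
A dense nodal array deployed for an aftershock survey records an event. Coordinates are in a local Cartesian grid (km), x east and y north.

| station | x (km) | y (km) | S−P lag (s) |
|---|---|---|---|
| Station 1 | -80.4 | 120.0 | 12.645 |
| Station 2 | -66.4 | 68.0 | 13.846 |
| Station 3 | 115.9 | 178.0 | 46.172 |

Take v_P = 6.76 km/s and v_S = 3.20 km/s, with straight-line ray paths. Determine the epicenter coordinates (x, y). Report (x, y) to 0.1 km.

(-148.8, 85.0)

Distance from S−P lag: d = Δt · v_P v_S / (v_P − v_S) = Δt · (6.76·3.20)/(6.76−3.20) ≈ 6.0764·Δt.
So d_Station 1 = 76.84, d_Station 2 = 84.13, d_Station 3 = 280.56 km.
Circle about each station: (x + 80.4)² + (y − 120.0)² = 76.84²; (x + 66.4)² + (y − 68.0)² = 84.13²; (x − 115.9)² + (y − 178.0)² = 280.56².
Subtracting pairs of circle equations eliminates x²+y² and gives linear equations (the radical axes):
28.0 x − 104.0 y = -13004.67
392.6 x + 116.0 y = -48556.88
Solving the 2×2 system: x ≈ -148.8, y ≈ 85.0 km.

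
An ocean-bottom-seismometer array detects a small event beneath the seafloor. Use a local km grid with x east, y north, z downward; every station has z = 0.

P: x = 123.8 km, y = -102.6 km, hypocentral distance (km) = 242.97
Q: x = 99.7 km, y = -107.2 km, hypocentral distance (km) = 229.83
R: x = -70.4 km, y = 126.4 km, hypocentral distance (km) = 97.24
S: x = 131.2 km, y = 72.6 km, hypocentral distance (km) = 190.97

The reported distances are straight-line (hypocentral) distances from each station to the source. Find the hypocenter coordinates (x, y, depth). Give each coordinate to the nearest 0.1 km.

Each station gives a sphere (x−x_i)² + (y−y_i)² + z² = d_i² (stations at z=0).
Subtracting the P sphere from Q and R: z² cancels, leaving linear equations in x and y:
-48.2 x − 9.2 y = 1791.32
-388.4 x + 458.0 y = 44658.72
Solving: x ≈ -48.005, y ≈ 56.798 km (keep extra digits for the depth step; rounded: -48.0, 56.8).
Then from the P sphere: z² = 242.97² − (x − 123.8)² − (y + 102.6)² with x = -48.005, y = 56.798, so z ≈ 64.107 ≈ 64.1 km.
Check against S (with the unrounded solution): distance 190.98 ≈ 190.97 km. ✓

(-48.0, 56.8, 64.1)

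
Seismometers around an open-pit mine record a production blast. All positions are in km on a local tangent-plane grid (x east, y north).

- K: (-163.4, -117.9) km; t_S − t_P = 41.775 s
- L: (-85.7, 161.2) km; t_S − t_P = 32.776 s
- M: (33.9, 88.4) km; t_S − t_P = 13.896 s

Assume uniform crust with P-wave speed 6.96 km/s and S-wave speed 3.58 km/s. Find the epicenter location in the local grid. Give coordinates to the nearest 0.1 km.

x ≈ 111.3 km, y ≈ 21.3 km

Distance from S−P lag: d = Δt · v_P v_S / (v_P − v_S) = Δt · (6.96·3.58)/(6.96−3.58) ≈ 7.3718·Δt.
So d_K = 307.96, d_L = 241.62, d_M = 102.44 km.
Circle about each station: (x + 163.4)² + (y + 117.9)² = 307.96²; (x + 85.7)² + (y − 161.2)² = 241.62²; (x − 33.9)² + (y − 88.4)² = 102.44².
Subtracting pairs of circle equations eliminates x²+y² and gives linear equations (the radical axes):
155.4 x + 558.2 y = 29189.10
394.6 x + 412.6 y = 52709.21
Solving the 2×2 system: x ≈ 111.3, y ≈ 21.3 km.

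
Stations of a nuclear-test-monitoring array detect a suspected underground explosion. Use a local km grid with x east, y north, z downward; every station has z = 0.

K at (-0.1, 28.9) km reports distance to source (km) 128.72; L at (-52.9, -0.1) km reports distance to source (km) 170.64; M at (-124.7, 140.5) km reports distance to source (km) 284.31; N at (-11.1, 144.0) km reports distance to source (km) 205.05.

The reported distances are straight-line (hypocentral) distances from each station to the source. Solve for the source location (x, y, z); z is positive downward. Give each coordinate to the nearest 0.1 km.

Each station gives a sphere (x−x_i)² + (y−y_i)² + z² = d_i² (stations at z=0).
Subtracting the K sphere from L and M: z² cancels, leaving linear equations in x and y:
-105.6 x − 58.0 y = -10585.97
-249.2 x + 223.2 y = -29808.22
Solving: x ≈ 107.609, y ≈ -13.405 km (keep extra digits for the depth step; rounded: 107.6, -13.4).
Then from the K sphere: z² = 128.72² − (x + 0.1)² − (y − 28.9)² with x = 107.609, y = -13.405, so z ≈ 56.373 ≈ 56.4 km.

x ≈ 107.6 km, y ≈ -13.4 km, depth ≈ 56.4 km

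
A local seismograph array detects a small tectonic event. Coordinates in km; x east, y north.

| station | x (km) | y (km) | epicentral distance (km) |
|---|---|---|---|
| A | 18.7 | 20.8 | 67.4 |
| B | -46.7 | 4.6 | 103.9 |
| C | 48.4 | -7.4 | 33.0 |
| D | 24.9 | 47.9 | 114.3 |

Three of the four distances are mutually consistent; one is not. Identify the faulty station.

Solve using three stations at a time. Using A, B, C (subtract circle equations pairwise → linear system) gives (x, y) ≈ (47.0, -40.4).
Distances from that point to each station vs reported:
  A: calculated 67.4 vs reported 67.4 → residual 0.0 km
  B: calculated 103.9 vs reported 103.9 → residual 0.0 km
  C: calculated 33.0 vs reported 33.0 → residual 0.0 km
  D: calculated 91.0 vs reported 114.3 → residual 23.3 km
A, B, C are mutually consistent (residuals ≈ 0); D is off by 23.3 km.

D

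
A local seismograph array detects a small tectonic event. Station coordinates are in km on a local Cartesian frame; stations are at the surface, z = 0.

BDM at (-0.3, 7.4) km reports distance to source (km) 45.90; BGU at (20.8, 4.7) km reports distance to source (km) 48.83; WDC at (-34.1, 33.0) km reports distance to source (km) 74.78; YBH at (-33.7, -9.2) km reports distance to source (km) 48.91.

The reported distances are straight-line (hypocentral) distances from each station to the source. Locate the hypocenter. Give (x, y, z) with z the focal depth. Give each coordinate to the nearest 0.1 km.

x ≈ -0.4 km, y ≈ -25.7 km, depth ≈ 31.8 km

Each station gives a sphere (x−x_i)² + (y−y_i)² + z² = d_i² (stations at z=0).
Subtracting the BDM sphere from BGU and WDC: z² cancels, leaving linear equations in x and y:
42.2 x − 5.4 y = 122.32
-67.6 x + 51.2 y = -1288.28
Solving: x ≈ -0.386, y ≈ -25.672 km (keep extra digits for the depth step; rounded: -0.4, -25.7).
Then from the BDM sphere: z² = 45.90² − (x + 0.3)² − (y − 7.4)² with x = -0.386, y = -25.672, so z ≈ 31.828 ≈ 31.8 km.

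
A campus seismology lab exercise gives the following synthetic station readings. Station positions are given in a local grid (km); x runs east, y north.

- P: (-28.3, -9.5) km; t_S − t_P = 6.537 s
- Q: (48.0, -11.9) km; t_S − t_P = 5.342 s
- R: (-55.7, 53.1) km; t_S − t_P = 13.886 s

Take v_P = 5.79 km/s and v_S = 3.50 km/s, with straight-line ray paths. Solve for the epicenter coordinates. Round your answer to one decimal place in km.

Distance from S−P lag: d = Δt · v_P v_S / (v_P − v_S) = Δt · (5.79·3.50)/(5.79−3.50) ≈ 8.8493·Δt.
So d_P = 57.85, d_Q = 47.27, d_R = 122.88 km.
Circle about each station: (x + 28.3)² + (y + 9.5)² = 57.85²; (x − 48.0)² + (y + 11.9)² = 47.27²; (x + 55.7)² + (y − 53.1)² = 122.88².
Subtracting the P equation from the Q and R equations removes the quadratic terms:
152.6 x − 4.8 y = 2666.64
-54.8 x + 125.2 y = -6721.91
Solving the 2×2 system: x ≈ 16.0, y ≈ -46.7 km.
Check against P (with the unrounded x, y): √((x + 28.3)²+(y + 9.5)²) = 57.84 ≈ 57.85 km. ✓

(16.0, -46.7)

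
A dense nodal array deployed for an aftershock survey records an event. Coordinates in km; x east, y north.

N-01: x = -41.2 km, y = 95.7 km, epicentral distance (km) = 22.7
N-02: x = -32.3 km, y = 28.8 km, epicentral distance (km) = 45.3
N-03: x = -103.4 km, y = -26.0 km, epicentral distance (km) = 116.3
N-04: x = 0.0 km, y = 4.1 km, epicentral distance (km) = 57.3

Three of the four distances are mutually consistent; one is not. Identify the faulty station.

N-04

Solve using three stations at a time. Using N-01, N-02, N-03 (subtract circle equations pairwise → linear system) gives (x, y) ≈ (-42.3, 73.0).
Distances from that point to each station vs reported:
  N-01: calculated 22.7 vs reported 22.7 → residual 0.0 km
  N-02: calculated 45.3 vs reported 45.3 → residual 0.0 km
  N-03: calculated 116.3 vs reported 116.3 → residual 0.0 km
  N-04: calculated 80.9 vs reported 57.3 → residual 23.6 km
N-01, N-02, N-03 are mutually consistent (residuals ≈ 0); N-04 is off by 23.6 km.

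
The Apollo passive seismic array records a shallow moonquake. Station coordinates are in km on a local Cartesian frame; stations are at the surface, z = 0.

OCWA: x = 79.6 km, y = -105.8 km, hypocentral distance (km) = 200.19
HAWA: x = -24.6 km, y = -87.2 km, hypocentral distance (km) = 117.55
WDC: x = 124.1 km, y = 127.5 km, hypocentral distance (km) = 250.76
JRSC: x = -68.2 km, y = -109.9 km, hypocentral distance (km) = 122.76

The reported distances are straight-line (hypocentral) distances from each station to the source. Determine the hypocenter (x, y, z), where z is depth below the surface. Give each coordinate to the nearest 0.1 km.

Each station gives a sphere (x−x_i)² + (y−y_i)² + z² = d_i² (stations at z=0).
Subtracting the OCWA sphere from HAWA and WDC: z² cancels, leaving linear equations in x and y:
-208.4 x + 37.2 y = 16937.23
89.0 x + 466.6 y = -8677.28
Solving: x ≈ -81.807, y ≈ -2.993 km (keep extra digits for the depth step; rounded: -81.8, -3.0).
Then from the OCWA sphere: z² = 200.19² − (x − 79.6)² − (y + 105.8)² with x = -81.807, y = -2.993, so z ≈ 58.775 ≈ 58.8 km.

(-81.8, -3.0, 58.8)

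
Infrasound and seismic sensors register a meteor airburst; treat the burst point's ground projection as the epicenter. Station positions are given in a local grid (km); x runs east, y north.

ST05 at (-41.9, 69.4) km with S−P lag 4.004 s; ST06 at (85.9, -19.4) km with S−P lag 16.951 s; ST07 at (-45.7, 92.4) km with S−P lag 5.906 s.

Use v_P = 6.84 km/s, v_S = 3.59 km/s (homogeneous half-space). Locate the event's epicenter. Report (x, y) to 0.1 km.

Distance from S−P lag: d = Δt · v_P v_S / (v_P − v_S) = Δt · (6.84·3.59)/(6.84−3.59) ≈ 7.5556·Δt.
So d_ST05 = 30.25, d_ST06 = 128.07, d_ST07 = 44.62 km.
Circle about each station: (x + 41.9)² + (y − 69.4)² = 30.25²; (x − 85.9)² + (y + 19.4)² = 128.07²; (x + 45.7)² + (y − 92.4)² = 44.62².
Subtracting the ST05 equation from the ST06 and ST07 equations removes the quadratic terms:
255.6 x − 177.6 y = -14303.66
-7.6 x + 46.0 y = 2978.40
Solving the 2×2 system: x ≈ -12.4, y ≈ 62.7 km.
Check against ST05 (with the unrounded x, y): √((x + 41.9)²+(y − 69.4)²) = 30.26 ≈ 30.25 km. ✓

x ≈ -12.4 km, y ≈ 62.7 km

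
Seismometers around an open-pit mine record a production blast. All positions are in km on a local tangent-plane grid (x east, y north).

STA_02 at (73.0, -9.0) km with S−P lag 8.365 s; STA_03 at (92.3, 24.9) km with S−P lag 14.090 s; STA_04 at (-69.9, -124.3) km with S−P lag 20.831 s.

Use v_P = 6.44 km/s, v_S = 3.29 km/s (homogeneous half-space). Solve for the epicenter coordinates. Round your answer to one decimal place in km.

Distance from S−P lag: d = Δt · v_P v_S / (v_P − v_S) = Δt · (6.44·3.29)/(6.44−3.29) ≈ 6.7262·Δt.
So d_STA_02 = 56.26, d_STA_03 = 94.77, d_STA_04 = 140.11 km.
Circle about each station: (x − 73.0)² + (y + 9.0)² = 56.26²; (x − 92.3)² + (y − 24.9)² = 94.77²; (x + 69.9)² + (y + 124.3)² = 140.11².
Subtracting the STA_02 equation from the STA_03 and STA_04 equations removes the quadratic terms:
38.6 x + 67.8 y = -2086.87
-285.8 x − 230.6 y = -1539.12
Solving the 2×2 system: x ≈ 55.9, y ≈ -62.6 km.
Check against STA_02 (with the unrounded x, y): √((x − 73.0)²+(y + 9.0)²) = 56.27 ≈ 56.26 km. ✓

x ≈ 55.9 km, y ≈ -62.6 km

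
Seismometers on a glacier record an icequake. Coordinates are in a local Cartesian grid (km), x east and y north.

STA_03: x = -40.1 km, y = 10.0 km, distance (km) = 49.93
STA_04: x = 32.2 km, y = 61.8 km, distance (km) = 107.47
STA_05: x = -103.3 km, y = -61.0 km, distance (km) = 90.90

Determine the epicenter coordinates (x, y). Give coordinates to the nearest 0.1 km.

Circle about each station: (x + 40.1)² + (y − 10.0)² = 49.93²; (x − 32.2)² + (y − 61.8)² = 107.47²; (x + 103.3)² + (y + 61.0)² = 90.90².
Subtracting pairs of circle equations eliminates x²+y² and gives linear equations (the radical axes):
144.6 x + 103.6 y = -5908.73
-126.4 x − 142.0 y = 6914.07
Solving the 2×2 system: x ≈ -16.5, y ≈ -34.0 km.

x ≈ -16.5 km, y ≈ -34.0 km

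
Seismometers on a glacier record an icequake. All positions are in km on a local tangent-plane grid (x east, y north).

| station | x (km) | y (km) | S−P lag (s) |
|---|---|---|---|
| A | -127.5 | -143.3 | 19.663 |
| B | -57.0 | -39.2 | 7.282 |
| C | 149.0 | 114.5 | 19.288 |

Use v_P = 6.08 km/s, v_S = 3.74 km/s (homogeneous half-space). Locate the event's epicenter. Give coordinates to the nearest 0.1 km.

Distance from S−P lag: d = Δt · v_P v_S / (v_P − v_S) = Δt · (6.08·3.74)/(6.08−3.74) ≈ 9.7176·Δt.
So d_A = 191.08, d_B = 70.76, d_C = 187.43 km.
Circle about each station: (x + 127.5)² + (y + 143.3)² = 191.08²; (x + 57.0)² + (y + 39.2)² = 70.76²; (x − 149.0)² + (y − 114.5)² = 187.43².
Subtracting pairs of circle equations eliminates x²+y² and gives linear equations (the radical axes):
141.0 x + 208.2 y = -500.91
553.0 x + 515.6 y = -98.33
Solving the 2×2 system: x ≈ 5.6, y ≈ -6.2 km.

(5.6, -6.2)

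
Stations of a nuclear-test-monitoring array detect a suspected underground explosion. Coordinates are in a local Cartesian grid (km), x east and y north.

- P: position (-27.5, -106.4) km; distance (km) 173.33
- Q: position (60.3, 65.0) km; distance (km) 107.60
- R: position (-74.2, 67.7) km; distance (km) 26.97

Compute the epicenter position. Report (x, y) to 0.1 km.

Circle about each station: (x + 27.5)² + (y + 106.4)² = 173.33²; (x − 60.3)² + (y − 65.0)² = 107.60²; (x + 74.2)² + (y − 67.7)² = 26.97².
Subtracting the P equation from the Q and R equations removes the quadratic terms:
175.6 x + 342.8 y = 14249.41
-93.4 x + 348.2 y = 27327.63
Solving the 2×2 system: x ≈ -47.3, y ≈ 65.8 km.
Check against P (with the unrounded x, y): √((x + 27.5)²+(y + 106.4)²) = 173.33 ≈ 173.33 km. ✓

(-47.3, 65.8)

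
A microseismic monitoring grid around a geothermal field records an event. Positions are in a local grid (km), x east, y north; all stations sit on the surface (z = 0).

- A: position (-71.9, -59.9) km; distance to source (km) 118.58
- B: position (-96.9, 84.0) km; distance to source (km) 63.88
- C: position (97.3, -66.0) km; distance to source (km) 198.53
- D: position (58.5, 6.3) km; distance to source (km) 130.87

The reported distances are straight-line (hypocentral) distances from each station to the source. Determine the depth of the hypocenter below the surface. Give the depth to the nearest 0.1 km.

Each station gives a sphere (x−x_i)² + (y−y_i)² + z² = d_i² (stations at z=0).
Subtracting the A sphere from B and C: z² cancels, leaving linear equations in x and y:
-50.0 x + 287.8 y = 17668.55
338.4 x − 12.2 y = -20287.27
Solving: x ≈ -58.101, y ≈ 51.298 km (keep extra digits for the depth step; rounded: -58.1, 51.3).
Then from the A sphere: z² = 118.58² − (x + 71.9)² − (y + 59.9)² with x = -58.101, y = 51.298, so z ≈ 38.805 ≈ 38.8 km.

38.8 km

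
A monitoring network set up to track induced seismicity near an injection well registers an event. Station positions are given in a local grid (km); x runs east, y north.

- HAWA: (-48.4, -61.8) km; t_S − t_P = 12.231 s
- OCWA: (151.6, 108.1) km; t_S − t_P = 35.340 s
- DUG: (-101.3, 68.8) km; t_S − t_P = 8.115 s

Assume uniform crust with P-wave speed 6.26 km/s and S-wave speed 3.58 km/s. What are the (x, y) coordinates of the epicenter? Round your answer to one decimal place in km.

Distance from S−P lag: d = Δt · v_P v_S / (v_P − v_S) = Δt · (6.26·3.58)/(6.26−3.58) ≈ 8.3622·Δt.
So d_HAWA = 102.28, d_OCWA = 295.52, d_DUG = 67.86 km.
Circle about each station: (x + 48.4)² + (y + 61.8)² = 102.28²; (x − 151.6)² + (y − 108.1)² = 295.52²; (x + 101.3)² + (y − 68.8)² = 67.86².
Subtracting pairs of circle equations eliminates x²+y² and gives linear equations (the radical axes):
400.0 x + 339.8 y = -48364.50
-105.8 x + 261.2 y = 14689.55
Solving the 2×2 system: x ≈ -125.5, y ≈ 5.4 km.
Check against HAWA (with the unrounded x, y): √((x + 48.4)²+(y + 61.8)²) = 102.28 ≈ 102.28 km. ✓

(-125.5, 5.4)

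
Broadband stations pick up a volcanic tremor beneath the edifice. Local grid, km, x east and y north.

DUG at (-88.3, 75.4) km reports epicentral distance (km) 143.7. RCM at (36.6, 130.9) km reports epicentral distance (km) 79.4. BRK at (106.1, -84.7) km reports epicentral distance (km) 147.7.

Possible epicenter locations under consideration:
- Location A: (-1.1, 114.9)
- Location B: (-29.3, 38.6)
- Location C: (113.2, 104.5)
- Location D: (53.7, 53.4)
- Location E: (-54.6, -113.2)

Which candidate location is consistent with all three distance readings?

For each candidate, compare |candidate − station| to the reported distance:
Location A: residuals DUG 48.0, RCM 38.4, BRK 78.9 → max 78.9 km
Location B: residuals DUG 74.2, RCM 34.0, BRK 35.4 → max 74.2 km
Location C: residuals DUG 59.9, RCM 1.6, BRK 41.6 → max 59.9 km
Location D: residuals DUG 0.0, RCM 0.0, BRK 0.0 → max 0.0 km
Location E: residuals DUG 47.9, RCM 181.2, BRK 15.5 → max 181.2 km
Only Location D has all residuals ≈ 0.

Location D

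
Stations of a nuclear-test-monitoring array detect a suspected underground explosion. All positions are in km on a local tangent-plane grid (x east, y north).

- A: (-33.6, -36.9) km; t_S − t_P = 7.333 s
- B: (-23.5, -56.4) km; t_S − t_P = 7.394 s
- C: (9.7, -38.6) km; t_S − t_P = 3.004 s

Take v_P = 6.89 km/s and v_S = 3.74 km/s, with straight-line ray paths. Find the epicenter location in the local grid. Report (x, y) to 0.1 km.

23.4 km east, -18.2 km north

Distance from S−P lag: d = Δt · v_P v_S / (v_P − v_S) = Δt · (6.89·3.74)/(6.89−3.74) ≈ 8.1805·Δt.
So d_A = 59.99, d_B = 60.49, d_C = 24.57 km.
Circle about each station: (x + 33.6)² + (y + 36.9)² = 59.99²; (x + 23.5)² + (y + 56.4)² = 60.49²; (x − 9.7)² + (y + 38.6)² = 24.57².
Subtracting pairs of circle equations eliminates x²+y² and gives linear equations (the radical axes):
20.2 x − 39.0 y = 1182.40
86.6 x − 3.4 y = 2088.60
Solving the 2×2 system: x ≈ 23.4, y ≈ -18.2 km.
Check against A (with the unrounded x, y): √((x + 33.6)²+(y + 36.9)²) = 59.99 ≈ 59.99 km. ✓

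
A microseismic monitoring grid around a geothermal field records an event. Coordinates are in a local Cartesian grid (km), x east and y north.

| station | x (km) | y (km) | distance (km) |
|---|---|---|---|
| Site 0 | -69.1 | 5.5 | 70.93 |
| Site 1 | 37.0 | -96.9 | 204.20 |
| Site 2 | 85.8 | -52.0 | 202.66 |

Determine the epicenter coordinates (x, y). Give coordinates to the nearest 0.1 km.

-71.0 km east, 76.4 km north

Circle about each station: (x + 69.1)² + (y − 5.5)² = 70.93²; (x − 37.0)² + (y + 96.9)² = 204.20²; (x − 85.8)² + (y + 52.0)² = 202.66².
Subtracting the Site 0 equation from the Site 1 and Site 2 equations removes the quadratic terms:
212.2 x − 204.8 y = -30713.03
309.8 x − 115.0 y = -30779.43
Solving the 2×2 system: x ≈ -71.0, y ≈ 76.4 km.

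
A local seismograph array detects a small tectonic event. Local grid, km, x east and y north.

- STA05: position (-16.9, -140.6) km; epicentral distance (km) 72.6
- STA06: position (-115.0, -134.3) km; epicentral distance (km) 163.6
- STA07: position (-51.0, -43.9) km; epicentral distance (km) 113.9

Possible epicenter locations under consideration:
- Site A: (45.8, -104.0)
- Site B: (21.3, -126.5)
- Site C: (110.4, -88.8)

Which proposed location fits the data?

Site A

For each candidate, compare |candidate − station| to the reported distance:
Site A: residuals STA05 0.0, STA06 0.0, STA07 0.0 → max 0.0 km
Site B: residuals STA05 31.9, STA06 27.1, STA07 4.1 → max 31.9 km
Site C: residuals STA05 64.8, STA06 66.3, STA07 53.6 → max 66.3 km
Only Site A has all residuals ≈ 0.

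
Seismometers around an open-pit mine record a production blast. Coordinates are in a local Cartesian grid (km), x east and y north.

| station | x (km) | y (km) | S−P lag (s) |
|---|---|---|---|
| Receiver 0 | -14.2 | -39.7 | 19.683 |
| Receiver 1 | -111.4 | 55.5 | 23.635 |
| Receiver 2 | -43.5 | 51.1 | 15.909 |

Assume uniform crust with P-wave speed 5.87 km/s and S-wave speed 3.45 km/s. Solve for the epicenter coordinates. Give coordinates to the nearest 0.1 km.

(82.7, 93.5)

Distance from S−P lag: d = Δt · v_P v_S / (v_P − v_S) = Δt · (5.87·3.45)/(5.87−3.45) ≈ 8.3684·Δt.
So d_Receiver 0 = 164.71, d_Receiver 1 = 197.79, d_Receiver 2 = 133.13 km.
Circle about each station: (x + 14.2)² + (y + 39.7)² = 164.71²; (x + 111.4)² + (y − 55.5)² = 197.79²; (x + 43.5)² + (y − 51.1)² = 133.13².
Subtracting the Receiver 0 equation from the Receiver 1 and Receiver 2 equations removes the quadratic terms:
-194.4 x + 190.4 y = 1720.98
-58.6 x + 181.6 y = 12131.52
Solving the 2×2 system: x ≈ 82.7, y ≈ 93.5 km.
Check against Receiver 0 (with the unrounded x, y): √((x + 14.2)²+(y + 39.7)²) = 164.73 ≈ 164.71 km. ✓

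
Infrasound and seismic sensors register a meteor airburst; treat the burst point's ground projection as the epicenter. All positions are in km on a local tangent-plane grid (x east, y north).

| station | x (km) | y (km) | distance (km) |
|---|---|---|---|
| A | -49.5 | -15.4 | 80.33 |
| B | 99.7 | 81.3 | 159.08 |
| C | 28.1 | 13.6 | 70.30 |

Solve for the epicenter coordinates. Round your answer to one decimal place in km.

Circle about each station: (x + 49.5)² + (y + 15.4)² = 80.33²; (x − 99.7)² + (y − 81.3)² = 159.08²; (x − 28.1)² + (y − 13.6)² = 70.30².
Subtracting pairs of circle equations eliminates x²+y² and gives linear equations (the radical axes):
298.4 x + 193.4 y = -4991.17
155.2 x + 58.0 y = -202.02
Solving the 2×2 system: x ≈ 19.7, y ≈ -56.2 km.

19.7 km east, -56.2 km north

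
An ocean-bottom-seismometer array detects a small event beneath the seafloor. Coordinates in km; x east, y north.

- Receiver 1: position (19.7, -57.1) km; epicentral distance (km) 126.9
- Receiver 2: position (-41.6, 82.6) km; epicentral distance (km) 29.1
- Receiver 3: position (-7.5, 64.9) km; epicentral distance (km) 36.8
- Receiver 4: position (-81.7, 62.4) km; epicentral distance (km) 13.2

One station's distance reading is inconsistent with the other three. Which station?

Receiver 4

Solve using three stations at a time. Using Receiver 1, Receiver 2, Receiver 3 (subtract circle equations pairwise → linear system) gives (x, y) ≈ (-42.5, 53.5).
Distances from that point to each station vs reported:
  Receiver 1: calculated 126.9 vs reported 126.9 → residual 0.0 km
  Receiver 2: calculated 29.1 vs reported 29.1 → residual 0.0 km
  Receiver 3: calculated 36.8 vs reported 36.8 → residual 0.0 km
  Receiver 4: calculated 40.2 vs reported 13.2 → residual 27.0 km
Receiver 1, Receiver 2, Receiver 3 are mutually consistent (residuals ≈ 0); Receiver 4 is off by 27.0 km.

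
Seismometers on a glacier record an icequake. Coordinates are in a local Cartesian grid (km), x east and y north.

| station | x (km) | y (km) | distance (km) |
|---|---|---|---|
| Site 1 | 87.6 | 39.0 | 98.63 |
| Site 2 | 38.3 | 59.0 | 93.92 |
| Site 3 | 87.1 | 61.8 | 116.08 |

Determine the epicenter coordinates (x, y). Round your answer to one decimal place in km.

Circle about each station: (x − 87.6)² + (y − 39.0)² = 98.63²; (x − 38.3)² + (y − 59.0)² = 93.92²; (x − 87.1)² + (y − 61.8)² = 116.08².
Subtracting the Site 1 equation from the Site 2 and Site 3 equations removes the quadratic terms:
-98.6 x + 40.0 y = -3339.96
-1.0 x + 45.6 y = -1535.80
Solving the 2×2 system: x ≈ 20.4, y ≈ -33.2 km.

(20.4, -33.2)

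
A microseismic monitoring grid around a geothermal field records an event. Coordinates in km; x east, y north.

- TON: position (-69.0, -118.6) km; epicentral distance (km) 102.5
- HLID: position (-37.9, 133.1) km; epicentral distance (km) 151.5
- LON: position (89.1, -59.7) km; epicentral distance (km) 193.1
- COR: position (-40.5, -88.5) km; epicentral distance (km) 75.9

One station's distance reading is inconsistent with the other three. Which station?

Solve using three stations at a time. Using TON, HLID, COR (subtract circle equations pairwise → linear system) gives (x, y) ≈ (-63.7, -16.2).
Distances from that point to each station vs reported:
  TON: calculated 102.5 vs reported 102.5 → residual 0.0 km
  HLID: calculated 151.5 vs reported 151.5 → residual 0.0 km
  LON: calculated 158.9 vs reported 193.1 → residual 34.2 km
  COR: calculated 75.9 vs reported 75.9 → residual 0.0 km
TON, HLID, COR are mutually consistent (residuals ≈ 0); LON is off by 34.2 km.

LON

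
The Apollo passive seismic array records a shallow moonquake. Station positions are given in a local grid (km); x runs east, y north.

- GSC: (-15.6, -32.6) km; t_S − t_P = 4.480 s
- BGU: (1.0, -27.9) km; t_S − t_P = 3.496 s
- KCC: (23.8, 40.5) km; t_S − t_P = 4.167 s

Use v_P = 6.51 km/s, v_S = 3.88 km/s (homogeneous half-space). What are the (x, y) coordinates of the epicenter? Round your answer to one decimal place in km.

Distance from S−P lag: d = Δt · v_P v_S / (v_P − v_S) = Δt · (6.51·3.88)/(6.51−3.88) ≈ 9.6041·Δt.
So d_GSC = 43.03, d_BGU = 33.58, d_KCC = 40.02 km.
Circle about each station: (x + 15.6)² + (y + 32.6)² = 43.03²; (x − 1.0)² + (y + 27.9)² = 33.58²; (x − 23.8)² + (y − 40.5)² = 40.02².
Subtracting the GSC equation from the BGU and KCC equations removes the quadratic terms:
33.2 x + 9.4 y = 197.25
78.8 x + 146.2 y = 1150.55
Solving the 2×2 system: x ≈ 4.4, y ≈ 5.5 km.

x ≈ 4.4 km, y ≈ 5.5 km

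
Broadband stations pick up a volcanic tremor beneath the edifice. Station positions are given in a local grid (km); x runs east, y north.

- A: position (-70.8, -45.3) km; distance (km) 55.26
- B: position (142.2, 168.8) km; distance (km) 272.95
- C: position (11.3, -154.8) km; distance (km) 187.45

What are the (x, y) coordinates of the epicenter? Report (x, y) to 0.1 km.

-79.3 km east, 9.3 km north

Circle about each station: (x + 70.8)² + (y + 45.3)² = 55.26²; (x − 142.2)² + (y − 168.8)² = 272.95²; (x − 11.3)² + (y + 154.8)² = 187.45².
Subtracting the A equation from the B and C equations removes the quadratic terms:
426.0 x + 428.2 y = -29798.48
164.2 x − 219.0 y = -15057.83
Solving the 2×2 system: x ≈ -79.3, y ≈ 9.3 km.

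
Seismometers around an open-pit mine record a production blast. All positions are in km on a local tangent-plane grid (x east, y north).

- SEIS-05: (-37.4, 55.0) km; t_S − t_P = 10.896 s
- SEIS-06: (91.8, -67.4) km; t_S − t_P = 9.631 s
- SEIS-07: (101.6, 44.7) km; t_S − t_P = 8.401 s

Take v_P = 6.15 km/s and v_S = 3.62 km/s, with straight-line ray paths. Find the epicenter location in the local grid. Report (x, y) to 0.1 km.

41.9 km east, 1.1 km north

Distance from S−P lag: d = Δt · v_P v_S / (v_P − v_S) = Δt · (6.15·3.62)/(6.15−3.62) ≈ 8.7996·Δt.
So d_SEIS-05 = 95.88, d_SEIS-06 = 84.75, d_SEIS-07 = 73.93 km.
Circle about each station: (x + 37.4)² + (y − 55.0)² = 95.88²; (x − 91.8)² + (y + 67.4)² = 84.75²; (x − 101.6)² + (y − 44.7)² = 73.93².
Subtracting the SEIS-05 equation from the SEIS-06 and SEIS-07 equations removes the quadratic terms:
258.4 x − 244.8 y = 10556.65
278.0 x − 20.6 y = 11624.22
Solving the 2×2 system: x ≈ 41.9, y ≈ 1.1 km.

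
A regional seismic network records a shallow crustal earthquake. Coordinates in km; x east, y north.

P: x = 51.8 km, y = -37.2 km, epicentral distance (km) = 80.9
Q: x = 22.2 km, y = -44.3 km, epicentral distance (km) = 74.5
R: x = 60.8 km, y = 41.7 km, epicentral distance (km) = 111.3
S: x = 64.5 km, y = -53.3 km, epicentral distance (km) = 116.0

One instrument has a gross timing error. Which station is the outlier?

P

Solve using three stations at a time. Using Q, R, S (subtract circle equations pairwise → linear system) gives (x, y) ≈ (-40.6, -4.2).
Distances from that point to each station vs reported:
  P: calculated 98.1 vs reported 80.9 → residual 17.2 km
  Q: calculated 74.5 vs reported 74.5 → residual 0.0 km
  R: calculated 111.3 vs reported 111.3 → residual 0.0 km
  S: calculated 116.0 vs reported 116.0 → residual 0.0 km
Q, R, S are mutually consistent (residuals ≈ 0); P is off by 17.2 km.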